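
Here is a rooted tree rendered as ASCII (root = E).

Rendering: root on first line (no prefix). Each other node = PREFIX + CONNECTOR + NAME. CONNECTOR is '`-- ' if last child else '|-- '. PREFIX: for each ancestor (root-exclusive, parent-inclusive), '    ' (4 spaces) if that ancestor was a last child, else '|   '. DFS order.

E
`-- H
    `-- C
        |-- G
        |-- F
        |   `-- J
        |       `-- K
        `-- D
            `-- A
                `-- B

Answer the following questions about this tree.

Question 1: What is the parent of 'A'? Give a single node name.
Scan adjacency: A appears as child of D

Answer: D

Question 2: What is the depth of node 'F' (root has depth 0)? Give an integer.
Path from root to F: E -> H -> C -> F
Depth = number of edges = 3

Answer: 3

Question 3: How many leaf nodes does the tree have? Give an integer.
Answer: 3

Derivation:
Leaves (nodes with no children): B, G, K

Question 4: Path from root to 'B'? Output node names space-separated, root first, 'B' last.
Answer: E H C D A B

Derivation:
Walk down from root: E -> H -> C -> D -> A -> B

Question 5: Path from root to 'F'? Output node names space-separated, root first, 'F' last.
Answer: E H C F

Derivation:
Walk down from root: E -> H -> C -> F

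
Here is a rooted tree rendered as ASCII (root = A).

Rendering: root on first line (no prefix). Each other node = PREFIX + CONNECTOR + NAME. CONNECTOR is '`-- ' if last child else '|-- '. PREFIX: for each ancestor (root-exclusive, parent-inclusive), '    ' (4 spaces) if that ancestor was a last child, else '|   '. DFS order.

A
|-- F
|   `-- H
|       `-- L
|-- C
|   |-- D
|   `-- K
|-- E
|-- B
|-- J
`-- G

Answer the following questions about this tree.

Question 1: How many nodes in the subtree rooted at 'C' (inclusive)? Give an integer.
Subtree rooted at C contains: C, D, K
Count = 3

Answer: 3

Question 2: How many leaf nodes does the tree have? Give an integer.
Answer: 7

Derivation:
Leaves (nodes with no children): B, D, E, G, J, K, L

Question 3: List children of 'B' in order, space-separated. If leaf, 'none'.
Answer: none

Derivation:
Node B's children (from adjacency): (leaf)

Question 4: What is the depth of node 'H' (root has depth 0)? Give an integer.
Answer: 2

Derivation:
Path from root to H: A -> F -> H
Depth = number of edges = 2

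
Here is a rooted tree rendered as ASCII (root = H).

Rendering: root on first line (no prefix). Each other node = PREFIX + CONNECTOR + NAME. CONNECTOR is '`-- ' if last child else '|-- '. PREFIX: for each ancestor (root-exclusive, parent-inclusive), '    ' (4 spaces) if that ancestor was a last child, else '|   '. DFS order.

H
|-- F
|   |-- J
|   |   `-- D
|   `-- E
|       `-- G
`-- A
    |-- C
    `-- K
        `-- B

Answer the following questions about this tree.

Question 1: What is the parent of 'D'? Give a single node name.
Scan adjacency: D appears as child of J

Answer: J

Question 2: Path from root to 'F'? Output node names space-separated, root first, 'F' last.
Walk down from root: H -> F

Answer: H F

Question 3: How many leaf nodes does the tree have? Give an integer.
Answer: 4

Derivation:
Leaves (nodes with no children): B, C, D, G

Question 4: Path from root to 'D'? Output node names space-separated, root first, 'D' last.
Answer: H F J D

Derivation:
Walk down from root: H -> F -> J -> D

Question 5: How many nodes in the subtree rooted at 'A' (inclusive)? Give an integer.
Answer: 4

Derivation:
Subtree rooted at A contains: A, B, C, K
Count = 4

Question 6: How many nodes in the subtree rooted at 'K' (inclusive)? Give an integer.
Subtree rooted at K contains: B, K
Count = 2

Answer: 2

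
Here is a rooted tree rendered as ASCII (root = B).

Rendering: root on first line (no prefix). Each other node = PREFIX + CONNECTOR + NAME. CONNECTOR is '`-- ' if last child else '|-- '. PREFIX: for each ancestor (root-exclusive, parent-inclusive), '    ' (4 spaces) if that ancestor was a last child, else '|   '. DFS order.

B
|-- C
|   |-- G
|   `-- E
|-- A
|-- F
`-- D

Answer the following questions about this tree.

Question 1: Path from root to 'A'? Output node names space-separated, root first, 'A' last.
Answer: B A

Derivation:
Walk down from root: B -> A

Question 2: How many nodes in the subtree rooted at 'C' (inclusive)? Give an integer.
Subtree rooted at C contains: C, E, G
Count = 3

Answer: 3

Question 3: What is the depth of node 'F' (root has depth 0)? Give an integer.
Answer: 1

Derivation:
Path from root to F: B -> F
Depth = number of edges = 1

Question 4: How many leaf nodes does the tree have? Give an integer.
Leaves (nodes with no children): A, D, E, F, G

Answer: 5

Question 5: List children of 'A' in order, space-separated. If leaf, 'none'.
Node A's children (from adjacency): (leaf)

Answer: none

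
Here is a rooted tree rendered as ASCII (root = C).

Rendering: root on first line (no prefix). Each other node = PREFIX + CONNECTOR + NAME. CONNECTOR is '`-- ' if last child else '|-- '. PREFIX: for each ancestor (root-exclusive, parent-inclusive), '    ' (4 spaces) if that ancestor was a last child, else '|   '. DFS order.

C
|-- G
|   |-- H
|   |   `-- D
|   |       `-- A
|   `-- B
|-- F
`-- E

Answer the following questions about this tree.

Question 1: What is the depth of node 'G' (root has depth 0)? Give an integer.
Path from root to G: C -> G
Depth = number of edges = 1

Answer: 1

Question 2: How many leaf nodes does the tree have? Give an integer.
Answer: 4

Derivation:
Leaves (nodes with no children): A, B, E, F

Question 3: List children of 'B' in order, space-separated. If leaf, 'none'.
Node B's children (from adjacency): (leaf)

Answer: none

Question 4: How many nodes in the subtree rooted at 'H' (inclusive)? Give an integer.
Answer: 3

Derivation:
Subtree rooted at H contains: A, D, H
Count = 3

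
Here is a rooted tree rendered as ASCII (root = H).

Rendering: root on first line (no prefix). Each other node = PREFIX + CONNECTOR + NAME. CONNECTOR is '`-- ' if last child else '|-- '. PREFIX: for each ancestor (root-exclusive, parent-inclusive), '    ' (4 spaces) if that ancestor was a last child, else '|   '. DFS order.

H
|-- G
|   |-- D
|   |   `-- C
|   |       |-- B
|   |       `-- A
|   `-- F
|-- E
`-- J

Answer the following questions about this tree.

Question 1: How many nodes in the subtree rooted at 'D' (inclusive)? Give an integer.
Subtree rooted at D contains: A, B, C, D
Count = 4

Answer: 4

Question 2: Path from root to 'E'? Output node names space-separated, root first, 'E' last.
Walk down from root: H -> E

Answer: H E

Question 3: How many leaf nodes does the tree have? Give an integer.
Answer: 5

Derivation:
Leaves (nodes with no children): A, B, E, F, J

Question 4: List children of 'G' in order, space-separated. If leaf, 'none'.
Node G's children (from adjacency): D, F

Answer: D F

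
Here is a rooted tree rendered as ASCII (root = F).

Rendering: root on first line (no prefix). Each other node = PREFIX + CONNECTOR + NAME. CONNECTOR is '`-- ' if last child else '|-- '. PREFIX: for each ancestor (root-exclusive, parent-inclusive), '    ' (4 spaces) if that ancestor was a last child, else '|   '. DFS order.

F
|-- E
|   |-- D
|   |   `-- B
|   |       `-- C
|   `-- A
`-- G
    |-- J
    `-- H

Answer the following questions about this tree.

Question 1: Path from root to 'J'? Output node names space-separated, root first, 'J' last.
Walk down from root: F -> G -> J

Answer: F G J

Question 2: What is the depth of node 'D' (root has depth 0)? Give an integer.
Path from root to D: F -> E -> D
Depth = number of edges = 2

Answer: 2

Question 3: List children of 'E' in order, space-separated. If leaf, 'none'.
Answer: D A

Derivation:
Node E's children (from adjacency): D, A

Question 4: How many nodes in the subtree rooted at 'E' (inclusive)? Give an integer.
Answer: 5

Derivation:
Subtree rooted at E contains: A, B, C, D, E
Count = 5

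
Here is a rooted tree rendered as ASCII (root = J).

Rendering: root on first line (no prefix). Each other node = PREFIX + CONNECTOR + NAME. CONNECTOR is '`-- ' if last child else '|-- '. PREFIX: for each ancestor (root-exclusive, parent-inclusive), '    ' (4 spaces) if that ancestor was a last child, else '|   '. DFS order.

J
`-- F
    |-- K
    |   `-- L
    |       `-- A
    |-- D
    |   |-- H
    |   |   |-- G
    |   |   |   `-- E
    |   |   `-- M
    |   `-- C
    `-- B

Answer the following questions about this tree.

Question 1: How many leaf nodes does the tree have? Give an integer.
Answer: 5

Derivation:
Leaves (nodes with no children): A, B, C, E, M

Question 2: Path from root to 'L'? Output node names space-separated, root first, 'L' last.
Answer: J F K L

Derivation:
Walk down from root: J -> F -> K -> L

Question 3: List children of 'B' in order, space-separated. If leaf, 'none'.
Node B's children (from adjacency): (leaf)

Answer: none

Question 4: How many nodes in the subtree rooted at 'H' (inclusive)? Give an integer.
Answer: 4

Derivation:
Subtree rooted at H contains: E, G, H, M
Count = 4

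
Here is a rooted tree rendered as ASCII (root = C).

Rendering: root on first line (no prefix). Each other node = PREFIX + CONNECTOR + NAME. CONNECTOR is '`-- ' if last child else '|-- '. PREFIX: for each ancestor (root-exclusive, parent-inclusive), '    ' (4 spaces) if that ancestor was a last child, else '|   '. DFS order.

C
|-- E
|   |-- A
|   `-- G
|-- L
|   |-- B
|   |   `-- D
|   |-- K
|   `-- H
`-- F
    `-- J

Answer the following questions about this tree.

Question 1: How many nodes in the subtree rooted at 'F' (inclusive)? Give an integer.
Subtree rooted at F contains: F, J
Count = 2

Answer: 2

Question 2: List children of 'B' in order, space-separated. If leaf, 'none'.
Node B's children (from adjacency): D

Answer: D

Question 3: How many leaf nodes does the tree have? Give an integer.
Answer: 6

Derivation:
Leaves (nodes with no children): A, D, G, H, J, K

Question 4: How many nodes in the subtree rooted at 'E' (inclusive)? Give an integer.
Subtree rooted at E contains: A, E, G
Count = 3

Answer: 3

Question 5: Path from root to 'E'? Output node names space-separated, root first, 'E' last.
Answer: C E

Derivation:
Walk down from root: C -> E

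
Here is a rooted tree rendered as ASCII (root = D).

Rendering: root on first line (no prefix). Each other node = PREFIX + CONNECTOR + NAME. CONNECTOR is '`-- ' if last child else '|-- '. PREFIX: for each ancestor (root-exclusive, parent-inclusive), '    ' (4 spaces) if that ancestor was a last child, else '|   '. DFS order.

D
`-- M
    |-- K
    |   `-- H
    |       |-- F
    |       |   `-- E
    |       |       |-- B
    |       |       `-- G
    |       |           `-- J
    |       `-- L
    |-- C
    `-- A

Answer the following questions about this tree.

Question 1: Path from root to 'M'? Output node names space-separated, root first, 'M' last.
Answer: D M

Derivation:
Walk down from root: D -> M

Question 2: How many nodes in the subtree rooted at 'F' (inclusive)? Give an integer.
Subtree rooted at F contains: B, E, F, G, J
Count = 5

Answer: 5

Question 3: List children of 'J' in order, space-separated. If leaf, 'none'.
Node J's children (from adjacency): (leaf)

Answer: none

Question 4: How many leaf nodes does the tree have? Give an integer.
Leaves (nodes with no children): A, B, C, J, L

Answer: 5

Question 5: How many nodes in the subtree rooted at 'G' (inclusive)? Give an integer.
Answer: 2

Derivation:
Subtree rooted at G contains: G, J
Count = 2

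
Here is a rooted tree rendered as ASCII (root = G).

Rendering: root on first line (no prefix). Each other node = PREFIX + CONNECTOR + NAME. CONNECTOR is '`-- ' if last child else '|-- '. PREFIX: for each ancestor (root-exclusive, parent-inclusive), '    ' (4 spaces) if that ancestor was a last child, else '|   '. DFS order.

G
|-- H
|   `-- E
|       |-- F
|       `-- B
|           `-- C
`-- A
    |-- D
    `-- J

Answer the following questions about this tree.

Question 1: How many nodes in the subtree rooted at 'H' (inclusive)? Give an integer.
Answer: 5

Derivation:
Subtree rooted at H contains: B, C, E, F, H
Count = 5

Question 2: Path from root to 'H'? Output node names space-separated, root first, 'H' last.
Walk down from root: G -> H

Answer: G H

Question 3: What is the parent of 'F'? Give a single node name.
Answer: E

Derivation:
Scan adjacency: F appears as child of E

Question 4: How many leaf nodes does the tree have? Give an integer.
Leaves (nodes with no children): C, D, F, J

Answer: 4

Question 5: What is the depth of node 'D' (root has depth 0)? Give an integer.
Path from root to D: G -> A -> D
Depth = number of edges = 2

Answer: 2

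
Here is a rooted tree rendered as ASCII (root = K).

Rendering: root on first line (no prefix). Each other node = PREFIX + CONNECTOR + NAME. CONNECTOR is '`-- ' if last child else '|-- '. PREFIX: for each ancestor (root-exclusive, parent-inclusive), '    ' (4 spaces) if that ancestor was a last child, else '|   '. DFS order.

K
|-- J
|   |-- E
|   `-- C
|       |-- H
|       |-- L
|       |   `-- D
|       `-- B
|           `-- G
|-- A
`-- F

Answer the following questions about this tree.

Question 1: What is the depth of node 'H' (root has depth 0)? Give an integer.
Path from root to H: K -> J -> C -> H
Depth = number of edges = 3

Answer: 3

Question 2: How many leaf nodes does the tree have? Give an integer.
Leaves (nodes with no children): A, D, E, F, G, H

Answer: 6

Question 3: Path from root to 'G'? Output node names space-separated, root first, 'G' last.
Answer: K J C B G

Derivation:
Walk down from root: K -> J -> C -> B -> G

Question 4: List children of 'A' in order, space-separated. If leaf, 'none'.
Node A's children (from adjacency): (leaf)

Answer: none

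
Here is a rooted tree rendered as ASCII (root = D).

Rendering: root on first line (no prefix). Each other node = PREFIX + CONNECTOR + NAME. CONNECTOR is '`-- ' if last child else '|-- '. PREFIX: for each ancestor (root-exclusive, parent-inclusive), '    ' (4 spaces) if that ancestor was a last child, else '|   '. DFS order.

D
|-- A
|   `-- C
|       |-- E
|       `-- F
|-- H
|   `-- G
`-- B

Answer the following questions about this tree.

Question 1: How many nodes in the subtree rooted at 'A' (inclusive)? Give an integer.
Subtree rooted at A contains: A, C, E, F
Count = 4

Answer: 4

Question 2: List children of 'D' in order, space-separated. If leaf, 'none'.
Node D's children (from adjacency): A, H, B

Answer: A H B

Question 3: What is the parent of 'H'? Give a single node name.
Answer: D

Derivation:
Scan adjacency: H appears as child of D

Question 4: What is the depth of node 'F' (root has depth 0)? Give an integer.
Path from root to F: D -> A -> C -> F
Depth = number of edges = 3

Answer: 3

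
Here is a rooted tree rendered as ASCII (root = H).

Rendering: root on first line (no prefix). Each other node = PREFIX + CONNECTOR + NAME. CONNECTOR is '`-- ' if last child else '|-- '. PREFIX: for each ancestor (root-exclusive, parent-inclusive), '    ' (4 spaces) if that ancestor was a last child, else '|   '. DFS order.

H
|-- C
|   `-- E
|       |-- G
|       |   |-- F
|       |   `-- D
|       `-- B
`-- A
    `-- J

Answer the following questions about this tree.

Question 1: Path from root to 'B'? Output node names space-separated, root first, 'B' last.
Walk down from root: H -> C -> E -> B

Answer: H C E B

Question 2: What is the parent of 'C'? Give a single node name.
Scan adjacency: C appears as child of H

Answer: H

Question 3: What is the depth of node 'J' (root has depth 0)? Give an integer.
Answer: 2

Derivation:
Path from root to J: H -> A -> J
Depth = number of edges = 2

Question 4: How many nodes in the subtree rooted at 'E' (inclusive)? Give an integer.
Answer: 5

Derivation:
Subtree rooted at E contains: B, D, E, F, G
Count = 5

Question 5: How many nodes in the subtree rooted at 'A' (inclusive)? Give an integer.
Answer: 2

Derivation:
Subtree rooted at A contains: A, J
Count = 2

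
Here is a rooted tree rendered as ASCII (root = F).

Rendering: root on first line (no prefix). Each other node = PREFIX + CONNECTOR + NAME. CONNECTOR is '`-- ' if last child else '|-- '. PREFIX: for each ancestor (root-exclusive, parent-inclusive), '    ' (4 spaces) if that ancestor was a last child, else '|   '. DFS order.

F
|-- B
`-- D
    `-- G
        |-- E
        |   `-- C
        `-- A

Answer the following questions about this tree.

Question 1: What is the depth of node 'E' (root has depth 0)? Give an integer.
Path from root to E: F -> D -> G -> E
Depth = number of edges = 3

Answer: 3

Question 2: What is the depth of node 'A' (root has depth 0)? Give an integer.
Answer: 3

Derivation:
Path from root to A: F -> D -> G -> A
Depth = number of edges = 3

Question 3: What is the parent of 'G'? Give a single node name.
Answer: D

Derivation:
Scan adjacency: G appears as child of D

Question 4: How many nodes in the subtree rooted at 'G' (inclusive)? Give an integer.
Answer: 4

Derivation:
Subtree rooted at G contains: A, C, E, G
Count = 4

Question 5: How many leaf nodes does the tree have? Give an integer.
Answer: 3

Derivation:
Leaves (nodes with no children): A, B, C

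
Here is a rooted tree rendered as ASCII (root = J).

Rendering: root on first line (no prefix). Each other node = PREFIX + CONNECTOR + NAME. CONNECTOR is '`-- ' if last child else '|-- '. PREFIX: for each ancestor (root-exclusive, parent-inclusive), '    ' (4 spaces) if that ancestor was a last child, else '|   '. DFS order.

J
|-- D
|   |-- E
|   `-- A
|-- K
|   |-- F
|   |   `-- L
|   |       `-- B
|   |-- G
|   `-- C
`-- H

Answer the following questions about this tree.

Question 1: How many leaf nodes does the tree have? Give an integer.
Answer: 6

Derivation:
Leaves (nodes with no children): A, B, C, E, G, H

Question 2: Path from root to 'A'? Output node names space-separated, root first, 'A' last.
Walk down from root: J -> D -> A

Answer: J D A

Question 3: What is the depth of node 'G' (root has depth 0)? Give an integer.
Answer: 2

Derivation:
Path from root to G: J -> K -> G
Depth = number of edges = 2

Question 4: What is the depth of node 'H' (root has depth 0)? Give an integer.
Path from root to H: J -> H
Depth = number of edges = 1

Answer: 1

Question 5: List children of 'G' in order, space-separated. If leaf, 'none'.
Node G's children (from adjacency): (leaf)

Answer: none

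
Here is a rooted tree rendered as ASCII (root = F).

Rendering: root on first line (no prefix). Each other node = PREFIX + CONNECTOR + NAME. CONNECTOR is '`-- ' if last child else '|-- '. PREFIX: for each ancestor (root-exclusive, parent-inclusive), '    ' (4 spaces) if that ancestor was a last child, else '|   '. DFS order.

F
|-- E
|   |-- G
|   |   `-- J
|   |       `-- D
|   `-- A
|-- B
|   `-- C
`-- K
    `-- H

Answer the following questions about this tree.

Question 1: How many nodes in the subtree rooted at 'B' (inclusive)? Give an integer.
Subtree rooted at B contains: B, C
Count = 2

Answer: 2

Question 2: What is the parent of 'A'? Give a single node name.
Answer: E

Derivation:
Scan adjacency: A appears as child of E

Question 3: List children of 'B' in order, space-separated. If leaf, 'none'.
Node B's children (from adjacency): C

Answer: C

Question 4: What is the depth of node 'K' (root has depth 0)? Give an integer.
Answer: 1

Derivation:
Path from root to K: F -> K
Depth = number of edges = 1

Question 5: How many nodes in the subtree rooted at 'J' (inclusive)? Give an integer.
Answer: 2

Derivation:
Subtree rooted at J contains: D, J
Count = 2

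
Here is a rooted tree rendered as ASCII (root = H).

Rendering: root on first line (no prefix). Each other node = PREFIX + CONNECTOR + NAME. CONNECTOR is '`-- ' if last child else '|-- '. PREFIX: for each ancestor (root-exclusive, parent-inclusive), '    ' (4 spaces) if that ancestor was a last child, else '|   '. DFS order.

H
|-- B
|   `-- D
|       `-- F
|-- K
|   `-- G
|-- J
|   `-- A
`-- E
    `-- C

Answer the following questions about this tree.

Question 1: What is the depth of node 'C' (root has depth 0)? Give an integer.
Path from root to C: H -> E -> C
Depth = number of edges = 2

Answer: 2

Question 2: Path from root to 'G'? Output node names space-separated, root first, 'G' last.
Answer: H K G

Derivation:
Walk down from root: H -> K -> G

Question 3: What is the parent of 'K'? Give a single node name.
Scan adjacency: K appears as child of H

Answer: H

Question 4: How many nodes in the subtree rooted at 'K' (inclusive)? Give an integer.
Subtree rooted at K contains: G, K
Count = 2

Answer: 2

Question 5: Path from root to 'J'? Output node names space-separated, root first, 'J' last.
Walk down from root: H -> J

Answer: H J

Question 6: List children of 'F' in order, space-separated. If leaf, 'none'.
Node F's children (from adjacency): (leaf)

Answer: none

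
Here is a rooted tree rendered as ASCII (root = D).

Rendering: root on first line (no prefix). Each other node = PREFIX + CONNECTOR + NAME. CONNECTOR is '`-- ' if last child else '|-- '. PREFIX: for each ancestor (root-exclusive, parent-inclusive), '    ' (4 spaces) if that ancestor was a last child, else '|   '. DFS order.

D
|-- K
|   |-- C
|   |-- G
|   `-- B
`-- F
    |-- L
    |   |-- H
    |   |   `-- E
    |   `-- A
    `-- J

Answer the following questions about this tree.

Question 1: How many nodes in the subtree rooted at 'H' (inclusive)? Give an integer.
Subtree rooted at H contains: E, H
Count = 2

Answer: 2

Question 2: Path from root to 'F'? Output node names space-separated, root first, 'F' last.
Walk down from root: D -> F

Answer: D F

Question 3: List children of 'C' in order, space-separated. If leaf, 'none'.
Node C's children (from adjacency): (leaf)

Answer: none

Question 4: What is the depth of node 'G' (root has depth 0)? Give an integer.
Path from root to G: D -> K -> G
Depth = number of edges = 2

Answer: 2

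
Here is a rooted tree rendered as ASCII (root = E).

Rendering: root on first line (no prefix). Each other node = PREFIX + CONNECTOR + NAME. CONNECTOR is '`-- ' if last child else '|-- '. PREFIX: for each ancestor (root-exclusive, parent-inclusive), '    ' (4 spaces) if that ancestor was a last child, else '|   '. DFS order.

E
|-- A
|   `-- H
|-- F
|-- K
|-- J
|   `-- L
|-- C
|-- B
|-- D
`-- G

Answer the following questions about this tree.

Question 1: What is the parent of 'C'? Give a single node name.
Scan adjacency: C appears as child of E

Answer: E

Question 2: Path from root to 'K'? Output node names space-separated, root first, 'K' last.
Answer: E K

Derivation:
Walk down from root: E -> K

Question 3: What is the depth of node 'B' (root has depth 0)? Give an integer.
Path from root to B: E -> B
Depth = number of edges = 1

Answer: 1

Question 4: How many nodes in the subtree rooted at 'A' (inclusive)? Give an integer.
Subtree rooted at A contains: A, H
Count = 2

Answer: 2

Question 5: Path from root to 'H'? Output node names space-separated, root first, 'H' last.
Answer: E A H

Derivation:
Walk down from root: E -> A -> H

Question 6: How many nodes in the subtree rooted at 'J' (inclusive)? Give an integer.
Answer: 2

Derivation:
Subtree rooted at J contains: J, L
Count = 2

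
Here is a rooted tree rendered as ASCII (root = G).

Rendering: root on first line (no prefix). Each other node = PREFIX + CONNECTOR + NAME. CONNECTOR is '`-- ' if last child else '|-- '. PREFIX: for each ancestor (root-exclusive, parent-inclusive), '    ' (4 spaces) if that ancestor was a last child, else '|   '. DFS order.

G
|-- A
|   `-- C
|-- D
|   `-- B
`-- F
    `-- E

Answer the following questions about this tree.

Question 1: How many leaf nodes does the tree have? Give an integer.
Leaves (nodes with no children): B, C, E

Answer: 3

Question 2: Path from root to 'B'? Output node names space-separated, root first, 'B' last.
Answer: G D B

Derivation:
Walk down from root: G -> D -> B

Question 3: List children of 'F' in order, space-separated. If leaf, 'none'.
Node F's children (from adjacency): E

Answer: E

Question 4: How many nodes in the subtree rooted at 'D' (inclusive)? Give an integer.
Subtree rooted at D contains: B, D
Count = 2

Answer: 2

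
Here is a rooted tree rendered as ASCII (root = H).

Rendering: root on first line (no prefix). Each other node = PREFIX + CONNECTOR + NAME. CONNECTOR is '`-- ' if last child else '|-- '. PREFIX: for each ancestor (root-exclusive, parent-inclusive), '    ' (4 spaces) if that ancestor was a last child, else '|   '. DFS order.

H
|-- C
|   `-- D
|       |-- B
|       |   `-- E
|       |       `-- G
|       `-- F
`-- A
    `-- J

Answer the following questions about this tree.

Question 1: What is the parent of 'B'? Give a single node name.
Answer: D

Derivation:
Scan adjacency: B appears as child of D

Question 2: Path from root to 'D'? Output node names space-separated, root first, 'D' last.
Walk down from root: H -> C -> D

Answer: H C D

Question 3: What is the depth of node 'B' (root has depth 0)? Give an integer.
Answer: 3

Derivation:
Path from root to B: H -> C -> D -> B
Depth = number of edges = 3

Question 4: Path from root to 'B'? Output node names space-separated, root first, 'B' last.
Walk down from root: H -> C -> D -> B

Answer: H C D B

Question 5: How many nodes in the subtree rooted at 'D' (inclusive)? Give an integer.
Answer: 5

Derivation:
Subtree rooted at D contains: B, D, E, F, G
Count = 5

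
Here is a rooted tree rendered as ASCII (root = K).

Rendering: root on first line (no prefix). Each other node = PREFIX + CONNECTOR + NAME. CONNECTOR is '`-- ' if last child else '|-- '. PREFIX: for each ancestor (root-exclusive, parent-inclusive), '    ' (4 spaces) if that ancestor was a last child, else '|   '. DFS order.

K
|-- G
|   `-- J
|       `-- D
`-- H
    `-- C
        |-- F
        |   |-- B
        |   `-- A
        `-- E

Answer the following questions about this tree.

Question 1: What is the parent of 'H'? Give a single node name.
Scan adjacency: H appears as child of K

Answer: K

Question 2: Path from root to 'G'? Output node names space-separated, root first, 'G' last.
Walk down from root: K -> G

Answer: K G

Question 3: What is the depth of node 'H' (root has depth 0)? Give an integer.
Path from root to H: K -> H
Depth = number of edges = 1

Answer: 1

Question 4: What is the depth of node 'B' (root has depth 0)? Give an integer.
Answer: 4

Derivation:
Path from root to B: K -> H -> C -> F -> B
Depth = number of edges = 4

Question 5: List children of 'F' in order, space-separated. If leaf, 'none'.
Node F's children (from adjacency): B, A

Answer: B A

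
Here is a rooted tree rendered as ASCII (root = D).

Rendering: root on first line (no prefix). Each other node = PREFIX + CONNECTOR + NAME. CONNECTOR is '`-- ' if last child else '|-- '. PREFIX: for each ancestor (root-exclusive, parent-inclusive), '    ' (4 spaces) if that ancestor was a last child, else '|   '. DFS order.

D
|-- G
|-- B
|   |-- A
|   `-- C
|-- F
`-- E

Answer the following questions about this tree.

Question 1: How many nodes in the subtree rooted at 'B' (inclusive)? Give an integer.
Subtree rooted at B contains: A, B, C
Count = 3

Answer: 3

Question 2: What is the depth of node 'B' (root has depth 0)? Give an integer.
Path from root to B: D -> B
Depth = number of edges = 1

Answer: 1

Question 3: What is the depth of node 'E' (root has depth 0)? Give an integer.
Path from root to E: D -> E
Depth = number of edges = 1

Answer: 1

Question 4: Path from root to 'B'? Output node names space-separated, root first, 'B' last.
Answer: D B

Derivation:
Walk down from root: D -> B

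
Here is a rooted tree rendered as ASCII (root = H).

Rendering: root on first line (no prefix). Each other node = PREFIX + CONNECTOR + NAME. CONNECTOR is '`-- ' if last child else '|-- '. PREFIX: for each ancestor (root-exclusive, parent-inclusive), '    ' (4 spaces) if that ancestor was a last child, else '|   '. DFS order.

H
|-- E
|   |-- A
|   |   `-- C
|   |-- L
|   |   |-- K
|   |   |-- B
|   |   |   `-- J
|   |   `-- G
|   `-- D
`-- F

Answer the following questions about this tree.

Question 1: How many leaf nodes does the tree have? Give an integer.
Answer: 6

Derivation:
Leaves (nodes with no children): C, D, F, G, J, K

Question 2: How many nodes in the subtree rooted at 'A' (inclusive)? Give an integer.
Subtree rooted at A contains: A, C
Count = 2

Answer: 2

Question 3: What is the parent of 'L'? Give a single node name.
Scan adjacency: L appears as child of E

Answer: E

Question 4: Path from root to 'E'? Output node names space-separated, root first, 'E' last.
Walk down from root: H -> E

Answer: H E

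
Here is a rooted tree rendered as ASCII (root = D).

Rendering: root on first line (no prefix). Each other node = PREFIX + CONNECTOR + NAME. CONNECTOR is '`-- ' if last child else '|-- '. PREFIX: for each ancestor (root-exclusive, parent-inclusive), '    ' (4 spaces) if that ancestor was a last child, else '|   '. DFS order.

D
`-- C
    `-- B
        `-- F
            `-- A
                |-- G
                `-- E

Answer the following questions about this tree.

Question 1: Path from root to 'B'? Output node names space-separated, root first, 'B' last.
Walk down from root: D -> C -> B

Answer: D C B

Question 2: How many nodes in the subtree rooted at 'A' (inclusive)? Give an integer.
Answer: 3

Derivation:
Subtree rooted at A contains: A, E, G
Count = 3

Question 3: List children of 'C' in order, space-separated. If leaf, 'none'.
Node C's children (from adjacency): B

Answer: B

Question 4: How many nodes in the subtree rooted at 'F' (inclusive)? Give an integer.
Answer: 4

Derivation:
Subtree rooted at F contains: A, E, F, G
Count = 4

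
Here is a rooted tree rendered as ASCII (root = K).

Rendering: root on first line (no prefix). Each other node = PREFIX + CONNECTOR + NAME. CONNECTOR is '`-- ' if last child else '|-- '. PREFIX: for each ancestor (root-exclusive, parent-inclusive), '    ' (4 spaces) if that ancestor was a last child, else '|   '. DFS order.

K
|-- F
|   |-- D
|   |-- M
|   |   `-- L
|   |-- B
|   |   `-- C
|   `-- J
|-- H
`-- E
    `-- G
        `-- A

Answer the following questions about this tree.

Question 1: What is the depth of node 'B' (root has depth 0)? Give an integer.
Answer: 2

Derivation:
Path from root to B: K -> F -> B
Depth = number of edges = 2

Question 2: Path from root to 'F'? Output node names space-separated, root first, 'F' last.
Walk down from root: K -> F

Answer: K F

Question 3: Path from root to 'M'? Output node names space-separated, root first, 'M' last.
Answer: K F M

Derivation:
Walk down from root: K -> F -> M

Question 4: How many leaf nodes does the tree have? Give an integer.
Answer: 6

Derivation:
Leaves (nodes with no children): A, C, D, H, J, L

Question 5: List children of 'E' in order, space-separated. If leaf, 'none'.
Answer: G

Derivation:
Node E's children (from adjacency): G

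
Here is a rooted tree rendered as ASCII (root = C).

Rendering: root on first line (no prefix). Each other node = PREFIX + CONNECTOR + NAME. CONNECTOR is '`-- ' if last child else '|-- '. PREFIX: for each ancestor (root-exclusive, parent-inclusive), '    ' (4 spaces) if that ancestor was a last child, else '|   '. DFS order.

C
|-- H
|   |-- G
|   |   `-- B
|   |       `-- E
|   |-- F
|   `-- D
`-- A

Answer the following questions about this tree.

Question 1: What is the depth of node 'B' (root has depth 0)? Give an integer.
Answer: 3

Derivation:
Path from root to B: C -> H -> G -> B
Depth = number of edges = 3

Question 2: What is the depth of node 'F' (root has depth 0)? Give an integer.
Answer: 2

Derivation:
Path from root to F: C -> H -> F
Depth = number of edges = 2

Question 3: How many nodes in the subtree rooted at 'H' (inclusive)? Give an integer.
Subtree rooted at H contains: B, D, E, F, G, H
Count = 6

Answer: 6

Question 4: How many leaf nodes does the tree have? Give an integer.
Leaves (nodes with no children): A, D, E, F

Answer: 4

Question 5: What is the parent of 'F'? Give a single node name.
Answer: H

Derivation:
Scan adjacency: F appears as child of H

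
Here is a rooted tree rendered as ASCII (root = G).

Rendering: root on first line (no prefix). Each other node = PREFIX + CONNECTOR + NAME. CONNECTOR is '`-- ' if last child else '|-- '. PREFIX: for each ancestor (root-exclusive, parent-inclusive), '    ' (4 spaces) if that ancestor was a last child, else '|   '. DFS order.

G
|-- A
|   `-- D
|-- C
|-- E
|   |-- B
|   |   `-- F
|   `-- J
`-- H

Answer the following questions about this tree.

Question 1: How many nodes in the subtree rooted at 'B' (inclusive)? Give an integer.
Answer: 2

Derivation:
Subtree rooted at B contains: B, F
Count = 2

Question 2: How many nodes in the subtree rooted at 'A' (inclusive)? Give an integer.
Answer: 2

Derivation:
Subtree rooted at A contains: A, D
Count = 2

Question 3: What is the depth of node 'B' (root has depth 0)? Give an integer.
Answer: 2

Derivation:
Path from root to B: G -> E -> B
Depth = number of edges = 2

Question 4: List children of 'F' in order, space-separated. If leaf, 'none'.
Node F's children (from adjacency): (leaf)

Answer: none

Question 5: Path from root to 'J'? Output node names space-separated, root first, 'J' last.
Walk down from root: G -> E -> J

Answer: G E J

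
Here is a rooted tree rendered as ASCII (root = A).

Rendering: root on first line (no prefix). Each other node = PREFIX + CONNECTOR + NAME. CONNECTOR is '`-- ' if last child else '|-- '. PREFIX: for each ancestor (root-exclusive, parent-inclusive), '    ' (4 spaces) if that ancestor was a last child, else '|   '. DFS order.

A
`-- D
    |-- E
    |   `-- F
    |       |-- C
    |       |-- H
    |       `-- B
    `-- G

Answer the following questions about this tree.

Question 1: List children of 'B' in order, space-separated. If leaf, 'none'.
Node B's children (from adjacency): (leaf)

Answer: none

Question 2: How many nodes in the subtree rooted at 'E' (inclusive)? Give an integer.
Answer: 5

Derivation:
Subtree rooted at E contains: B, C, E, F, H
Count = 5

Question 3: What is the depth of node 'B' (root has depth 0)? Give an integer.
Path from root to B: A -> D -> E -> F -> B
Depth = number of edges = 4

Answer: 4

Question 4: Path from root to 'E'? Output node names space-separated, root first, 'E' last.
Walk down from root: A -> D -> E

Answer: A D E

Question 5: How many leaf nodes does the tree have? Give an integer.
Answer: 4

Derivation:
Leaves (nodes with no children): B, C, G, H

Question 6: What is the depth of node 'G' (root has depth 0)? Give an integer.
Path from root to G: A -> D -> G
Depth = number of edges = 2

Answer: 2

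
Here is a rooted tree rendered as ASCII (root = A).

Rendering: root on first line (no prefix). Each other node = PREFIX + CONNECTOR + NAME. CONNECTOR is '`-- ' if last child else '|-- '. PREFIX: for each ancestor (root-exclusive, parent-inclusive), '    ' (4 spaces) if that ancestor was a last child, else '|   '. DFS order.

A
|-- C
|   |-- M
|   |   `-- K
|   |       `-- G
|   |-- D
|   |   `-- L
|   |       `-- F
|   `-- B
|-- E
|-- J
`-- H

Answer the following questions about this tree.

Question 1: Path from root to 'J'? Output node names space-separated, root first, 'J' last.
Walk down from root: A -> J

Answer: A J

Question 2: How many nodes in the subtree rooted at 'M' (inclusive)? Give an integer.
Subtree rooted at M contains: G, K, M
Count = 3

Answer: 3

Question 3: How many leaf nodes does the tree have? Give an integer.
Leaves (nodes with no children): B, E, F, G, H, J

Answer: 6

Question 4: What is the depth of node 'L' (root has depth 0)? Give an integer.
Path from root to L: A -> C -> D -> L
Depth = number of edges = 3

Answer: 3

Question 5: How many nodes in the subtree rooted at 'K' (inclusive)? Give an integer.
Answer: 2

Derivation:
Subtree rooted at K contains: G, K
Count = 2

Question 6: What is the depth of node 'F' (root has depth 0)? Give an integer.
Answer: 4

Derivation:
Path from root to F: A -> C -> D -> L -> F
Depth = number of edges = 4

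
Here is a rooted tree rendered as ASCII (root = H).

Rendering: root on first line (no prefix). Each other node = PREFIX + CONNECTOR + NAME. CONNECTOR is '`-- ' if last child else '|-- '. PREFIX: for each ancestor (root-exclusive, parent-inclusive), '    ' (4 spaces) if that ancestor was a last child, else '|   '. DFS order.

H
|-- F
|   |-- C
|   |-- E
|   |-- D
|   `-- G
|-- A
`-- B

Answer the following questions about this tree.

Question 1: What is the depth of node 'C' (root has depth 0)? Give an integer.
Path from root to C: H -> F -> C
Depth = number of edges = 2

Answer: 2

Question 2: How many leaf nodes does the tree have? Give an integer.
Leaves (nodes with no children): A, B, C, D, E, G

Answer: 6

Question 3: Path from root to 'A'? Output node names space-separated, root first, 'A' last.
Walk down from root: H -> A

Answer: H A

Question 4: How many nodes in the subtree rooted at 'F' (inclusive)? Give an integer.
Subtree rooted at F contains: C, D, E, F, G
Count = 5

Answer: 5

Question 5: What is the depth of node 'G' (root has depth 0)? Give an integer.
Answer: 2

Derivation:
Path from root to G: H -> F -> G
Depth = number of edges = 2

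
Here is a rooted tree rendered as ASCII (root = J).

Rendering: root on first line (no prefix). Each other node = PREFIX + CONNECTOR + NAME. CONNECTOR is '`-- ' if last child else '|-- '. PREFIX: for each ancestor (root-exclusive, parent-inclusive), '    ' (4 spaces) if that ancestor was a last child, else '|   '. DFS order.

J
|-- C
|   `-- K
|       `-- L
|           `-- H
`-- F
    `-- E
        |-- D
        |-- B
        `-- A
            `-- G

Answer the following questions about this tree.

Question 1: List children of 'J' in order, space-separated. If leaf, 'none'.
Answer: C F

Derivation:
Node J's children (from adjacency): C, F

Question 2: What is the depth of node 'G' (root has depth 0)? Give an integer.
Path from root to G: J -> F -> E -> A -> G
Depth = number of edges = 4

Answer: 4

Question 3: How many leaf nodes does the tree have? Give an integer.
Leaves (nodes with no children): B, D, G, H

Answer: 4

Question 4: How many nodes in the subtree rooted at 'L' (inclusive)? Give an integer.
Answer: 2

Derivation:
Subtree rooted at L contains: H, L
Count = 2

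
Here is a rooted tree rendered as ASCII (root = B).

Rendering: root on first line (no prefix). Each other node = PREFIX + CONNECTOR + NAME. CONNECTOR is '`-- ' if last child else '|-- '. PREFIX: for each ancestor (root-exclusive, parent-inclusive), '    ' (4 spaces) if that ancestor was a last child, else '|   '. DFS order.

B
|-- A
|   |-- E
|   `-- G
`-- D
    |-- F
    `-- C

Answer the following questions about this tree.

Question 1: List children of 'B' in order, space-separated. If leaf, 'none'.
Node B's children (from adjacency): A, D

Answer: A D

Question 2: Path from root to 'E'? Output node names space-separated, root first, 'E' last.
Walk down from root: B -> A -> E

Answer: B A E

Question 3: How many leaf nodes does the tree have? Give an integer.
Answer: 4

Derivation:
Leaves (nodes with no children): C, E, F, G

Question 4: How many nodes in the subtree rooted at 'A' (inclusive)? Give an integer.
Answer: 3

Derivation:
Subtree rooted at A contains: A, E, G
Count = 3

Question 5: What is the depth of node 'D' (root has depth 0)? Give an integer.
Answer: 1

Derivation:
Path from root to D: B -> D
Depth = number of edges = 1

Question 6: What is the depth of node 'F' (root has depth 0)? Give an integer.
Path from root to F: B -> D -> F
Depth = number of edges = 2

Answer: 2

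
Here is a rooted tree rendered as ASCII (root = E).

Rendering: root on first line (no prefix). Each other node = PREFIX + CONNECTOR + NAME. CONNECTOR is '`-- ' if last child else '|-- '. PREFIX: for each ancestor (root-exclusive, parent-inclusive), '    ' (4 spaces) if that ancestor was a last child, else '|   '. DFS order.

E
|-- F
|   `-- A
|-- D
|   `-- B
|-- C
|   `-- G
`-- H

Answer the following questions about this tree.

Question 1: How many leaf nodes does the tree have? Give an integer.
Answer: 4

Derivation:
Leaves (nodes with no children): A, B, G, H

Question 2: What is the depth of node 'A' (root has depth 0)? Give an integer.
Path from root to A: E -> F -> A
Depth = number of edges = 2

Answer: 2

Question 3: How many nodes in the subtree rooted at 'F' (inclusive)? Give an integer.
Answer: 2

Derivation:
Subtree rooted at F contains: A, F
Count = 2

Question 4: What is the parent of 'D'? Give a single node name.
Answer: E

Derivation:
Scan adjacency: D appears as child of E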